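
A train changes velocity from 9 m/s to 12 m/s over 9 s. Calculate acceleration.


Given: initial velocity v0 = 9 m/s, final velocity v = 12 m/s, time t = 9 s
Using a = (v - v0) / t
a = (12 - 9) / 9
a = 3 / 9
a = 1/3 m/s^2

1/3 m/s^2


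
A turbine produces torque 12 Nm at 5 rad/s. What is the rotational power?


Given: tau = 12 Nm, omega = 5 rad/s
Using P = tau * omega
P = 12 * 5
P = 60 W

60 W


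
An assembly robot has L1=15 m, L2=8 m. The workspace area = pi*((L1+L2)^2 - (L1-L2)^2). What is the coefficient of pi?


Given: L1 = 15, L2 = 8
(L1+L2)^2 = (23)^2 = 529
(L1-L2)^2 = (7)^2 = 49
Difference = 529 - 49 = 480
This equals 4*L1*L2 = 4*15*8 = 480
Workspace area = 480*pi

480


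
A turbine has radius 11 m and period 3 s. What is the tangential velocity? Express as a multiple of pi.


Given: radius r = 11 m, period T = 3 s
Using v = 2*pi*r / T
v = 2*pi*11 / 3
v = 22*pi / 3
v = 22/3*pi m/s

22/3*pi m/s


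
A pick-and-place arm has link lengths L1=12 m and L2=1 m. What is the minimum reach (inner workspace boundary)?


Given: L1 = 12 m, L2 = 1 m
For a 2-link planar arm, min reach = |L1 - L2| (second link folded back)
Min reach = |12 - 1|
Min reach = 11 m

11 m


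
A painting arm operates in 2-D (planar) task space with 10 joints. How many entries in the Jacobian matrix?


Given: task space dimension = 2, joints = 10
Jacobian is a 2 x 10 matrix
Total entries = rows * columns
Total = 2 * 10
Total = 20

20


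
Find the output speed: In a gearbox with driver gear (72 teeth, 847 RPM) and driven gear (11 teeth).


Given: N1 = 72 teeth, w1 = 847 RPM, N2 = 11 teeth
Using N1*w1 = N2*w2
w2 = N1*w1 / N2
w2 = 72*847 / 11
w2 = 60984 / 11
w2 = 5544 RPM

5544 RPM


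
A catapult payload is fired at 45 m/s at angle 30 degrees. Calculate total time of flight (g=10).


Given: v0 = 45 m/s, theta = 30 deg, g = 10 m/s^2
sin(30) = 1/2
Using T = 2*v0*sin(theta) / g
T = 2*45*1/2 / 10
T = 45 / 10
T = 9/2 s

9/2 s


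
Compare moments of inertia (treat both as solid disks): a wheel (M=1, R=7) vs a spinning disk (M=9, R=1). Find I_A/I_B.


Given: M1=1 kg, R1=7 m, M2=9 kg, R2=1 m
For a disk: I = (1/2)*M*R^2, so I_A/I_B = (M1*R1^2)/(M2*R2^2)
M1*R1^2 = 1*49 = 49
M2*R2^2 = 9*1 = 9
I_A/I_B = 49/9 = 49/9

49/9


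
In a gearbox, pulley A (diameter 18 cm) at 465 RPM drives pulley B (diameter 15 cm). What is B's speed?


Given: D1 = 18 cm, w1 = 465 RPM, D2 = 15 cm
Using D1*w1 = D2*w2
w2 = D1*w1 / D2
w2 = 18*465 / 15
w2 = 8370 / 15
w2 = 558 RPM

558 RPM


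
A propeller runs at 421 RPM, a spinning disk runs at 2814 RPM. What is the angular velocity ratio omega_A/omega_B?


Given: RPM_A = 421, RPM_B = 2814
omega = 2*pi*RPM/60, so omega_A/omega_B = RPM_A / RPM_B
omega_A/omega_B = 421 / 2814
omega_A/omega_B = 421/2814

421/2814


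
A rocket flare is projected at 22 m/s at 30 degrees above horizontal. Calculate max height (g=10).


Given: v0 = 22 m/s, theta = 30 deg, g = 10 m/s^2
sin^2(30) = 1/4
Using H = v0^2 * sin^2(theta) / (2*g)
H = 22^2 * 1/4 / (2*10)
H = 484 * 1/4 / 20
H = 121 / 20
H = 121/20 m

121/20 m


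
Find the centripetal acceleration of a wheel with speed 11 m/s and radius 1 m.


Given: v = 11 m/s, r = 1 m
Using a_c = v^2 / r
a_c = 11^2 / 1
a_c = 121 / 1
a_c = 121 m/s^2

121 m/s^2


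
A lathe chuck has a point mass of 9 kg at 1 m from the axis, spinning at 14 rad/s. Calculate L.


Given: m = 9 kg, r = 1 m, omega = 14 rad/s
For a point mass: I = m*r^2
I = 9*1^2 = 9*1 = 9
L = I*omega = 9*14
L = 126 kg*m^2/s

126 kg*m^2/s


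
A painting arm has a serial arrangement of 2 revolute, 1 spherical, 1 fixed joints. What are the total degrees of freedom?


Given: serial robot with 2 revolute, 1 spherical, 1 fixed joints
DOF contribution per joint type: revolute=1, prismatic=1, spherical=3, fixed=0
DOF = 2*1 + 1*3 + 1*0
DOF = 5

5


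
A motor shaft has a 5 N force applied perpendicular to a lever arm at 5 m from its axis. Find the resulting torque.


Given: F = 5 N, r = 5 m, angle = 90 deg (perpendicular)
Using tau = F * r * sin(90)
sin(90) = 1
tau = 5 * 5 * 1
tau = 25 Nm

25 Nm


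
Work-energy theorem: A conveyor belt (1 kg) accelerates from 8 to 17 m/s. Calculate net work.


Given: m = 1 kg, v0 = 8 m/s, v = 17 m/s
Using W = (1/2)*m*(v^2 - v0^2)
v^2 = 17^2 = 289
v0^2 = 8^2 = 64
v^2 - v0^2 = 289 - 64 = 225
W = (1/2)*1*225 = 225/2 J

225/2 J


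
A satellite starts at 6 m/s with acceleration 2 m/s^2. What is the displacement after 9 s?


Given: v0 = 6 m/s, a = 2 m/s^2, t = 9 s
Using s = v0*t + (1/2)*a*t^2
s = 6*9 + (1/2)*2*9^2
s = 54 + (1/2)*162
s = 54 + 81
s = 135

135 m


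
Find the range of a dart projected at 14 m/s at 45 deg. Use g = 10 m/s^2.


Given: v0 = 14 m/s, theta = 45 deg, g = 10 m/s^2
sin(2*45) = sin(90) = 1
Using R = v0^2 * sin(2*theta) / g
R = 14^2 * 1 / 10
R = 196 / 10
R = 98/5 m

98/5 m


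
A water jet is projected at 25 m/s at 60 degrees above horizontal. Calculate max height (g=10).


Given: v0 = 25 m/s, theta = 60 deg, g = 10 m/s^2
sin^2(60) = 3/4
Using H = v0^2 * sin^2(theta) / (2*g)
H = 25^2 * 3/4 / (2*10)
H = 625 * 3/4 / 20
H = 1875/4 / 20
H = 375/16 m

375/16 m


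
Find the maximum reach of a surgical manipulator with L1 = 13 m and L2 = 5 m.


Given: L1 = 13 m, L2 = 5 m
For a 2-link planar arm, max reach = L1 + L2 (fully extended)
Max reach = 13 + 5
Max reach = 18 m

18 m


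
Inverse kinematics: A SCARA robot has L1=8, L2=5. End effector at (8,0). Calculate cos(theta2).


Given: L1 = 8, L2 = 5, target (x, y) = (8, 0)
Using cos(theta2) = (x^2 + y^2 - L1^2 - L2^2) / (2*L1*L2)
x^2 + y^2 = 8^2 + 0 = 64
L1^2 + L2^2 = 64 + 25 = 89
Numerator = 64 - 89 = -25
Denominator = 2*8*5 = 80
cos(theta2) = -25/80 = -5/16

-5/16


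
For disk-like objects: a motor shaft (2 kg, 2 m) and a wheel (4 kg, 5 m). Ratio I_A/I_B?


Given: M1=2 kg, R1=2 m, M2=4 kg, R2=5 m
For a disk: I = (1/2)*M*R^2, so I_A/I_B = (M1*R1^2)/(M2*R2^2)
M1*R1^2 = 2*4 = 8
M2*R2^2 = 4*25 = 100
I_A/I_B = 8/100 = 2/25

2/25


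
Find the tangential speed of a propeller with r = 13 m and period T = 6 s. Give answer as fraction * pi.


Given: radius r = 13 m, period T = 6 s
Using v = 2*pi*r / T
v = 2*pi*13 / 6
v = 26*pi / 6
v = 13/3*pi m/s

13/3*pi m/s


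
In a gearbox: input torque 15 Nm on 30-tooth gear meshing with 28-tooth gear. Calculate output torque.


Given: N1 = 30, N2 = 28, T1 = 15 Nm
Using T2/T1 = N2/N1
T2 = T1 * N2 / N1
T2 = 15 * 28 / 30
T2 = 420 / 30
T2 = 14 Nm

14 Nm


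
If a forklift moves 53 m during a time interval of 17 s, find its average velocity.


Given: distance d = 53 m, time t = 17 s
Using v = d / t
v = 53 / 17
v = 53/17 m/s

53/17 m/s


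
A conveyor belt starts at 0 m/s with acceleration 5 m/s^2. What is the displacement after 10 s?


Given: v0 = 0 m/s, a = 5 m/s^2, t = 10 s
Using s = v0*t + (1/2)*a*t^2
s = 0*10 + (1/2)*5*10^2
s = 0 + (1/2)*500
s = 0 + 250
s = 250

250 m


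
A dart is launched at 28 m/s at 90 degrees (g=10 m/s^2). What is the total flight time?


Given: v0 = 28 m/s, theta = 90 deg, g = 10 m/s^2
sin(90) = 1
Using T = 2*v0*sin(theta) / g
T = 2*28*1 / 10
T = 56 / 10
T = 28/5 s

28/5 s


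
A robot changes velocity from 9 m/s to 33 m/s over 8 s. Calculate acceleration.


Given: initial velocity v0 = 9 m/s, final velocity v = 33 m/s, time t = 8 s
Using a = (v - v0) / t
a = (33 - 9) / 8
a = 24 / 8
a = 3 m/s^2

3 m/s^2


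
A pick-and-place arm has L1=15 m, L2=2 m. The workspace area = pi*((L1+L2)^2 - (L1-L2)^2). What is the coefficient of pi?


Given: L1 = 15, L2 = 2
(L1+L2)^2 = (17)^2 = 289
(L1-L2)^2 = (13)^2 = 169
Difference = 289 - 169 = 120
This equals 4*L1*L2 = 4*15*2 = 120
Workspace area = 120*pi

120


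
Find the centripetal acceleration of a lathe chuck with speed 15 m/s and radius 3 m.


Given: v = 15 m/s, r = 3 m
Using a_c = v^2 / r
a_c = 15^2 / 3
a_c = 225 / 3
a_c = 75 m/s^2

75 m/s^2


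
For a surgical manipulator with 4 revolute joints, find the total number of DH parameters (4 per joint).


Given: 4 joints, 4 DH parameters per joint (d, theta, a, alpha)
Total DH parameters = number_of_joints * 4
Total = 4 * 4
Total = 16

16


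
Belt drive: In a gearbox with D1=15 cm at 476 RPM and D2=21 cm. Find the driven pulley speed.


Given: D1 = 15 cm, w1 = 476 RPM, D2 = 21 cm
Using D1*w1 = D2*w2
w2 = D1*w1 / D2
w2 = 15*476 / 21
w2 = 7140 / 21
w2 = 340 RPM

340 RPM


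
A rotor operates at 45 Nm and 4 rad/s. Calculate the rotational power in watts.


Given: tau = 45 Nm, omega = 4 rad/s
Using P = tau * omega
P = 45 * 4
P = 180 W

180 W


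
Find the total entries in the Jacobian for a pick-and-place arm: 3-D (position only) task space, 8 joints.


Given: task space dimension = 3, joints = 8
Jacobian is a 3 x 8 matrix
Total entries = rows * columns
Total = 3 * 8
Total = 24

24


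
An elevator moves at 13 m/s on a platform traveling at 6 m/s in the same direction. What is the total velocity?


Given: object velocity = 13 m/s, platform velocity = 6 m/s (same direction)
Using classical velocity addition: v_total = v_object + v_platform
v_total = 13 + 6
v_total = 19 m/s

19 m/s


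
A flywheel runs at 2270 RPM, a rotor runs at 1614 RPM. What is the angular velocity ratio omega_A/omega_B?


Given: RPM_A = 2270, RPM_B = 1614
omega = 2*pi*RPM/60, so omega_A/omega_B = RPM_A / RPM_B
omega_A/omega_B = 2270 / 1614
omega_A/omega_B = 1135/807

1135/807


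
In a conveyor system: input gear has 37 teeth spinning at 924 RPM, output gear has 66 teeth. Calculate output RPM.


Given: N1 = 37 teeth, w1 = 924 RPM, N2 = 66 teeth
Using N1*w1 = N2*w2
w2 = N1*w1 / N2
w2 = 37*924 / 66
w2 = 34188 / 66
w2 = 518 RPM

518 RPM


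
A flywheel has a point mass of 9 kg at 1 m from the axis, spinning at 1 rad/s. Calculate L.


Given: m = 9 kg, r = 1 m, omega = 1 rad/s
For a point mass: I = m*r^2
I = 9*1^2 = 9*1 = 9
L = I*omega = 9*1
L = 9 kg*m^2/s

9 kg*m^2/s


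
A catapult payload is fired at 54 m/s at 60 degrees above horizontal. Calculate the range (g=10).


Given: v0 = 54 m/s, theta = 60 deg, g = 10 m/s^2
sin(2*60) = sin(120) = sqrt(3)/2
Using R = v0^2 * sin(2*theta) / g
R = 54^2 * (sqrt(3)/2) / 10
R = 2916 * sqrt(3) / 20
R = 729/5*sqrt(3) m

729/5*sqrt(3) m


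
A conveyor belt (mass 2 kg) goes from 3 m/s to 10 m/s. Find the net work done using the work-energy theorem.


Given: m = 2 kg, v0 = 3 m/s, v = 10 m/s
Using W = (1/2)*m*(v^2 - v0^2)
v^2 = 10^2 = 100
v0^2 = 3^2 = 9
v^2 - v0^2 = 100 - 9 = 91
W = (1/2)*2*91 = 91 J

91 J


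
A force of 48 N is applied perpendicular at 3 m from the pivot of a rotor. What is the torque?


Given: F = 48 N, r = 3 m, angle = 90 deg (perpendicular)
Using tau = F * r * sin(90)
sin(90) = 1
tau = 48 * 3 * 1
tau = 144 Nm

144 Nm


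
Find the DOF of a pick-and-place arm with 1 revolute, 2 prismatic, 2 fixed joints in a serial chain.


Given: serial robot with 1 revolute, 2 prismatic, 2 fixed joints
DOF contribution per joint type: revolute=1, prismatic=1, spherical=3, fixed=0
DOF = 1*1 + 2*1 + 2*0
DOF = 3

3


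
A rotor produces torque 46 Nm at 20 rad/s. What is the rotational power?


Given: tau = 46 Nm, omega = 20 rad/s
Using P = tau * omega
P = 46 * 20
P = 920 W

920 W


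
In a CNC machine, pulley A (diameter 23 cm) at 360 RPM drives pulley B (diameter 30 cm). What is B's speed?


Given: D1 = 23 cm, w1 = 360 RPM, D2 = 30 cm
Using D1*w1 = D2*w2
w2 = D1*w1 / D2
w2 = 23*360 / 30
w2 = 8280 / 30
w2 = 276 RPM

276 RPM


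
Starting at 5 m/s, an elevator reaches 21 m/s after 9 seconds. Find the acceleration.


Given: initial velocity v0 = 5 m/s, final velocity v = 21 m/s, time t = 9 s
Using a = (v - v0) / t
a = (21 - 5) / 9
a = 16 / 9
a = 16/9 m/s^2

16/9 m/s^2


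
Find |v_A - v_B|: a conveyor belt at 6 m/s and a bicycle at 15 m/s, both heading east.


Given: v_A = 6 m/s east, v_B = 15 m/s east
Both move in the same direction; relative speed = |v_A - v_B|
|6 - 15| = |-9|
= 9 m/s

9 m/s


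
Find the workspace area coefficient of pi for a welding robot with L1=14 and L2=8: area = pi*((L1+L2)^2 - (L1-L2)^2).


Given: L1 = 14, L2 = 8
(L1+L2)^2 = (22)^2 = 484
(L1-L2)^2 = (6)^2 = 36
Difference = 484 - 36 = 448
This equals 4*L1*L2 = 4*14*8 = 448
Workspace area = 448*pi

448


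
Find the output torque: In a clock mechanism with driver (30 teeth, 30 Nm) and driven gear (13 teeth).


Given: N1 = 30, N2 = 13, T1 = 30 Nm
Using T2/T1 = N2/N1
T2 = T1 * N2 / N1
T2 = 30 * 13 / 30
T2 = 390 / 30
T2 = 13 Nm

13 Nm


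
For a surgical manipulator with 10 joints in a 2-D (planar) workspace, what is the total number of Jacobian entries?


Given: task space dimension = 2, joints = 10
Jacobian is a 2 x 10 matrix
Total entries = rows * columns
Total = 2 * 10
Total = 20

20


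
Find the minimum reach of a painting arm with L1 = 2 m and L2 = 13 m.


Given: L1 = 2 m, L2 = 13 m
For a 2-link planar arm, min reach = |L1 - L2| (second link folded back)
Min reach = |2 - 13|
Min reach = 11 m

11 m


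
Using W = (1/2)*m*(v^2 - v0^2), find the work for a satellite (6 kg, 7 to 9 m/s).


Given: m = 6 kg, v0 = 7 m/s, v = 9 m/s
Using W = (1/2)*m*(v^2 - v0^2)
v^2 = 9^2 = 81
v0^2 = 7^2 = 49
v^2 - v0^2 = 81 - 49 = 32
W = (1/2)*6*32 = 96 J

96 J


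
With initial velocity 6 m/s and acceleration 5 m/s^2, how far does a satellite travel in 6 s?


Given: v0 = 6 m/s, a = 5 m/s^2, t = 6 s
Using s = v0*t + (1/2)*a*t^2
s = 6*6 + (1/2)*5*6^2
s = 36 + (1/2)*180
s = 36 + 90
s = 126

126 m


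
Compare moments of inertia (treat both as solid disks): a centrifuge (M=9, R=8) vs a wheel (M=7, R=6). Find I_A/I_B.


Given: M1=9 kg, R1=8 m, M2=7 kg, R2=6 m
For a disk: I = (1/2)*M*R^2, so I_A/I_B = (M1*R1^2)/(M2*R2^2)
M1*R1^2 = 9*64 = 576
M2*R2^2 = 7*36 = 252
I_A/I_B = 576/252 = 16/7

16/7


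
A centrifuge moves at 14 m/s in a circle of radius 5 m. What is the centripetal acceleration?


Given: v = 14 m/s, r = 5 m
Using a_c = v^2 / r
a_c = 14^2 / 5
a_c = 196 / 5
a_c = 196/5 m/s^2

196/5 m/s^2


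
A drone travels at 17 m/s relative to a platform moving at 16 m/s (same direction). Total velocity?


Given: object velocity = 17 m/s, platform velocity = 16 m/s (same direction)
Using classical velocity addition: v_total = v_object + v_platform
v_total = 17 + 16
v_total = 33 m/s

33 m/s


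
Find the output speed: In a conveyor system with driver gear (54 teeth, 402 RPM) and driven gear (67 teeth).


Given: N1 = 54 teeth, w1 = 402 RPM, N2 = 67 teeth
Using N1*w1 = N2*w2
w2 = N1*w1 / N2
w2 = 54*402 / 67
w2 = 21708 / 67
w2 = 324 RPM

324 RPM


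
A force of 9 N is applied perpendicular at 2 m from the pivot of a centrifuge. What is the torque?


Given: F = 9 N, r = 2 m, angle = 90 deg (perpendicular)
Using tau = F * r * sin(90)
sin(90) = 1
tau = 9 * 2 * 1
tau = 18 Nm

18 Nm


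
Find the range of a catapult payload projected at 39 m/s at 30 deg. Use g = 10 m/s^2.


Given: v0 = 39 m/s, theta = 30 deg, g = 10 m/s^2
sin(2*30) = sin(60) = sqrt(3)/2
Using R = v0^2 * sin(2*theta) / g
R = 39^2 * (sqrt(3)/2) / 10
R = 1521 * sqrt(3) / 20
R = 1521/20*sqrt(3) m

1521/20*sqrt(3) m


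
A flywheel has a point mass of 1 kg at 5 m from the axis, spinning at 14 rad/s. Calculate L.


Given: m = 1 kg, r = 5 m, omega = 14 rad/s
For a point mass: I = m*r^2
I = 1*5^2 = 1*25 = 25
L = I*omega = 25*14
L = 350 kg*m^2/s

350 kg*m^2/s


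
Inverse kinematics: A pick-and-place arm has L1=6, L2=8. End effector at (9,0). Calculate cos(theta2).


Given: L1 = 6, L2 = 8, target (x, y) = (9, 0)
Using cos(theta2) = (x^2 + y^2 - L1^2 - L2^2) / (2*L1*L2)
x^2 + y^2 = 9^2 + 0 = 81
L1^2 + L2^2 = 36 + 64 = 100
Numerator = 81 - 100 = -19
Denominator = 2*6*8 = 96
cos(theta2) = -19/96 = -19/96

-19/96


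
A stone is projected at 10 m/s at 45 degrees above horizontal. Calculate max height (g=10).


Given: v0 = 10 m/s, theta = 45 deg, g = 10 m/s^2
sin^2(45) = 1/2
Using H = v0^2 * sin^2(theta) / (2*g)
H = 10^2 * 1/2 / (2*10)
H = 100 * 1/2 / 20
H = 50 / 20
H = 5/2 m

5/2 m


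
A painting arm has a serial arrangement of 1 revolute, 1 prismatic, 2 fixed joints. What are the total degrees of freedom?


Given: serial robot with 1 revolute, 1 prismatic, 2 fixed joints
DOF contribution per joint type: revolute=1, prismatic=1, spherical=3, fixed=0
DOF = 1*1 + 1*1 + 2*0
DOF = 2

2


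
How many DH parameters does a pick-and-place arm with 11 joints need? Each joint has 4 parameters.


Given: 11 joints, 4 DH parameters per joint (d, theta, a, alpha)
Total DH parameters = number_of_joints * 4
Total = 11 * 4
Total = 44

44


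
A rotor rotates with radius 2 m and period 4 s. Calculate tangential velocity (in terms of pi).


Given: radius r = 2 m, period T = 4 s
Using v = 2*pi*r / T
v = 2*pi*2 / 4
v = 4*pi / 4
v = 1*pi m/s

1*pi m/s


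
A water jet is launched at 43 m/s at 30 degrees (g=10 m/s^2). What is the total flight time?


Given: v0 = 43 m/s, theta = 30 deg, g = 10 m/s^2
sin(30) = 1/2
Using T = 2*v0*sin(theta) / g
T = 2*43*1/2 / 10
T = 43 / 10
T = 43/10 s

43/10 s


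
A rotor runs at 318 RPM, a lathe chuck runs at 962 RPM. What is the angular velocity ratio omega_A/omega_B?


Given: RPM_A = 318, RPM_B = 962
omega = 2*pi*RPM/60, so omega_A/omega_B = RPM_A / RPM_B
omega_A/omega_B = 318 / 962
omega_A/omega_B = 159/481

159/481


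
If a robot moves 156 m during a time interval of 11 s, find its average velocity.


Given: distance d = 156 m, time t = 11 s
Using v = d / t
v = 156 / 11
v = 156/11 m/s

156/11 m/s


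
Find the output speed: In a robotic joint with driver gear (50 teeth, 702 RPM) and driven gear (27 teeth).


Given: N1 = 50 teeth, w1 = 702 RPM, N2 = 27 teeth
Using N1*w1 = N2*w2
w2 = N1*w1 / N2
w2 = 50*702 / 27
w2 = 35100 / 27
w2 = 1300 RPM

1300 RPM


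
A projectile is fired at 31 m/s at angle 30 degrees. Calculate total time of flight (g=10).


Given: v0 = 31 m/s, theta = 30 deg, g = 10 m/s^2
sin(30) = 1/2
Using T = 2*v0*sin(theta) / g
T = 2*31*1/2 / 10
T = 31 / 10
T = 31/10 s

31/10 s


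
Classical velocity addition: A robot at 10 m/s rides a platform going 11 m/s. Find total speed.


Given: object velocity = 10 m/s, platform velocity = 11 m/s (same direction)
Using classical velocity addition: v_total = v_object + v_platform
v_total = 10 + 11
v_total = 21 m/s

21 m/s


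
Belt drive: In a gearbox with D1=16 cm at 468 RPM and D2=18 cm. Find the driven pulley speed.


Given: D1 = 16 cm, w1 = 468 RPM, D2 = 18 cm
Using D1*w1 = D2*w2
w2 = D1*w1 / D2
w2 = 16*468 / 18
w2 = 7488 / 18
w2 = 416 RPM

416 RPM


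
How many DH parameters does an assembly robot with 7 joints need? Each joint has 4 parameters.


Given: 7 joints, 4 DH parameters per joint (d, theta, a, alpha)
Total DH parameters = number_of_joints * 4
Total = 7 * 4
Total = 28

28


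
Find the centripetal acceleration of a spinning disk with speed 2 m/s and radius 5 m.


Given: v = 2 m/s, r = 5 m
Using a_c = v^2 / r
a_c = 2^2 / 5
a_c = 4 / 5
a_c = 4/5 m/s^2

4/5 m/s^2


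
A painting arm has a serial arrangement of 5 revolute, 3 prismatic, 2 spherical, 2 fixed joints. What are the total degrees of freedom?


Given: serial robot with 5 revolute, 3 prismatic, 2 spherical, 2 fixed joints
DOF contribution per joint type: revolute=1, prismatic=1, spherical=3, fixed=0
DOF = 5*1 + 3*1 + 2*3 + 2*0
DOF = 14

14


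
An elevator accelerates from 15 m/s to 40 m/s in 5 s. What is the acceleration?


Given: initial velocity v0 = 15 m/s, final velocity v = 40 m/s, time t = 5 s
Using a = (v - v0) / t
a = (40 - 15) / 5
a = 25 / 5
a = 5 m/s^2

5 m/s^2


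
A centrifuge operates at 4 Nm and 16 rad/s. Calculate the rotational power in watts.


Given: tau = 4 Nm, omega = 16 rad/s
Using P = tau * omega
P = 4 * 16
P = 64 W

64 W


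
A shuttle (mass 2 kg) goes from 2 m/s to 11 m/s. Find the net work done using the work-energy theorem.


Given: m = 2 kg, v0 = 2 m/s, v = 11 m/s
Using W = (1/2)*m*(v^2 - v0^2)
v^2 = 11^2 = 121
v0^2 = 2^2 = 4
v^2 - v0^2 = 121 - 4 = 117
W = (1/2)*2*117 = 117 J

117 J


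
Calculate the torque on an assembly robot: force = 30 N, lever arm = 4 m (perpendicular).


Given: F = 30 N, r = 4 m, angle = 90 deg (perpendicular)
Using tau = F * r * sin(90)
sin(90) = 1
tau = 30 * 4 * 1
tau = 120 Nm

120 Nm


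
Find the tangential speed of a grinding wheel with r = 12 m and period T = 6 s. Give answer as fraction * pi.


Given: radius r = 12 m, period T = 6 s
Using v = 2*pi*r / T
v = 2*pi*12 / 6
v = 24*pi / 6
v = 4*pi m/s

4*pi m/s


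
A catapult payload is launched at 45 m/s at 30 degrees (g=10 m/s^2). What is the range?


Given: v0 = 45 m/s, theta = 30 deg, g = 10 m/s^2
sin(2*30) = sin(60) = sqrt(3)/2
Using R = v0^2 * sin(2*theta) / g
R = 45^2 * (sqrt(3)/2) / 10
R = 2025 * sqrt(3) / 20
R = 405/4*sqrt(3) m

405/4*sqrt(3) m


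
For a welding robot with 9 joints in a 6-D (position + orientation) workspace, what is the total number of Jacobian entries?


Given: task space dimension = 6, joints = 9
Jacobian is a 6 x 9 matrix
Total entries = rows * columns
Total = 6 * 9
Total = 54

54


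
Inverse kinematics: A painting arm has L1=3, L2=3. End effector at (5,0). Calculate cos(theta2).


Given: L1 = 3, L2 = 3, target (x, y) = (5, 0)
Using cos(theta2) = (x^2 + y^2 - L1^2 - L2^2) / (2*L1*L2)
x^2 + y^2 = 5^2 + 0 = 25
L1^2 + L2^2 = 9 + 9 = 18
Numerator = 25 - 18 = 7
Denominator = 2*3*3 = 18
cos(theta2) = 7/18 = 7/18

7/18


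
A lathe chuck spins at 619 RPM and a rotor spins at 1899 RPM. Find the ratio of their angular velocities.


Given: RPM_A = 619, RPM_B = 1899
omega = 2*pi*RPM/60, so omega_A/omega_B = RPM_A / RPM_B
omega_A/omega_B = 619 / 1899
omega_A/omega_B = 619/1899

619/1899


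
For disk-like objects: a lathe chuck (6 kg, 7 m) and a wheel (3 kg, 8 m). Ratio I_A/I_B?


Given: M1=6 kg, R1=7 m, M2=3 kg, R2=8 m
For a disk: I = (1/2)*M*R^2, so I_A/I_B = (M1*R1^2)/(M2*R2^2)
M1*R1^2 = 6*49 = 294
M2*R2^2 = 3*64 = 192
I_A/I_B = 294/192 = 49/32

49/32


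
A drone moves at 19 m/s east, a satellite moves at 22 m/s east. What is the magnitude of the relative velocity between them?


Given: v_A = 19 m/s east, v_B = 22 m/s east
Both move in the same direction; relative speed = |v_A - v_B|
|19 - 22| = |-3|
= 3 m/s

3 m/s


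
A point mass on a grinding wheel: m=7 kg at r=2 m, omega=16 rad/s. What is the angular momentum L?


Given: m = 7 kg, r = 2 m, omega = 16 rad/s
For a point mass: I = m*r^2
I = 7*2^2 = 7*4 = 28
L = I*omega = 28*16
L = 448 kg*m^2/s

448 kg*m^2/s


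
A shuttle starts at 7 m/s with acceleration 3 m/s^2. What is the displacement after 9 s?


Given: v0 = 7 m/s, a = 3 m/s^2, t = 9 s
Using s = v0*t + (1/2)*a*t^2
s = 7*9 + (1/2)*3*9^2
s = 63 + (1/2)*243
s = 63 + 243/2
s = 369/2

369/2 m


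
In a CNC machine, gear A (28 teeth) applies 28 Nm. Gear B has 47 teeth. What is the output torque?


Given: N1 = 28, N2 = 47, T1 = 28 Nm
Using T2/T1 = N2/N1
T2 = T1 * N2 / N1
T2 = 28 * 47 / 28
T2 = 1316 / 28
T2 = 47 Nm

47 Nm


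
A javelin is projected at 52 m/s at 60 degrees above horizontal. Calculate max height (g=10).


Given: v0 = 52 m/s, theta = 60 deg, g = 10 m/s^2
sin^2(60) = 3/4
Using H = v0^2 * sin^2(theta) / (2*g)
H = 52^2 * 3/4 / (2*10)
H = 2704 * 3/4 / 20
H = 2028 / 20
H = 507/5 m

507/5 m


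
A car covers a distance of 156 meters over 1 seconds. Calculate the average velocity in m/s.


Given: distance d = 156 m, time t = 1 s
Using v = d / t
v = 156 / 1
v = 156 m/s

156 m/s


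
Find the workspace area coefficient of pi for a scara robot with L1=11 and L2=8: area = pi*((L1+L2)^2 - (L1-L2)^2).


Given: L1 = 11, L2 = 8
(L1+L2)^2 = (19)^2 = 361
(L1-L2)^2 = (3)^2 = 9
Difference = 361 - 9 = 352
This equals 4*L1*L2 = 4*11*8 = 352
Workspace area = 352*pi

352


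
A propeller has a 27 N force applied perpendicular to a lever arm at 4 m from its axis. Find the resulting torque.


Given: F = 27 N, r = 4 m, angle = 90 deg (perpendicular)
Using tau = F * r * sin(90)
sin(90) = 1
tau = 27 * 4 * 1
tau = 108 Nm

108 Nm


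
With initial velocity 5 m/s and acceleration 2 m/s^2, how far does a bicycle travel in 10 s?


Given: v0 = 5 m/s, a = 2 m/s^2, t = 10 s
Using s = v0*t + (1/2)*a*t^2
s = 5*10 + (1/2)*2*10^2
s = 50 + (1/2)*200
s = 50 + 100
s = 150

150 m


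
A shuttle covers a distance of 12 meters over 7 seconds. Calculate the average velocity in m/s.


Given: distance d = 12 m, time t = 7 s
Using v = d / t
v = 12 / 7
v = 12/7 m/s

12/7 m/s


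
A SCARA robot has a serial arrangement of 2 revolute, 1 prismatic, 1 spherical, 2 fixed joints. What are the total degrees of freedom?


Given: serial robot with 2 revolute, 1 prismatic, 1 spherical, 2 fixed joints
DOF contribution per joint type: revolute=1, prismatic=1, spherical=3, fixed=0
DOF = 2*1 + 1*1 + 1*3 + 2*0
DOF = 6

6


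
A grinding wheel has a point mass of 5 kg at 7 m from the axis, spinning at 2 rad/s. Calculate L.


Given: m = 5 kg, r = 7 m, omega = 2 rad/s
For a point mass: I = m*r^2
I = 5*7^2 = 5*49 = 245
L = I*omega = 245*2
L = 490 kg*m^2/s

490 kg*m^2/s


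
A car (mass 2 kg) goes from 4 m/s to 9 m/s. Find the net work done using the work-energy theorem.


Given: m = 2 kg, v0 = 4 m/s, v = 9 m/s
Using W = (1/2)*m*(v^2 - v0^2)
v^2 = 9^2 = 81
v0^2 = 4^2 = 16
v^2 - v0^2 = 81 - 16 = 65
W = (1/2)*2*65 = 65 J

65 J


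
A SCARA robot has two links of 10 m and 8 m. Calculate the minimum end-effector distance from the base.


Given: L1 = 10 m, L2 = 8 m
For a 2-link planar arm, min reach = |L1 - L2| (second link folded back)
Min reach = |10 - 8|
Min reach = 2 m

2 m


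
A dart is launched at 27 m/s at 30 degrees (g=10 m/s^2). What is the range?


Given: v0 = 27 m/s, theta = 30 deg, g = 10 m/s^2
sin(2*30) = sin(60) = sqrt(3)/2
Using R = v0^2 * sin(2*theta) / g
R = 27^2 * (sqrt(3)/2) / 10
R = 729 * sqrt(3) / 20
R = 729/20*sqrt(3) m

729/20*sqrt(3) m


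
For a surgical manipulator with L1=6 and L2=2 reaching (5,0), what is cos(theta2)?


Given: L1 = 6, L2 = 2, target (x, y) = (5, 0)
Using cos(theta2) = (x^2 + y^2 - L1^2 - L2^2) / (2*L1*L2)
x^2 + y^2 = 5^2 + 0 = 25
L1^2 + L2^2 = 36 + 4 = 40
Numerator = 25 - 40 = -15
Denominator = 2*6*2 = 24
cos(theta2) = -15/24 = -5/8

-5/8


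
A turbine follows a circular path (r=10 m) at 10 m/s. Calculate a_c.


Given: v = 10 m/s, r = 10 m
Using a_c = v^2 / r
a_c = 10^2 / 10
a_c = 100 / 10
a_c = 10 m/s^2

10 m/s^2


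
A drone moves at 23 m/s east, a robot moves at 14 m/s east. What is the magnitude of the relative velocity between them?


Given: v_A = 23 m/s east, v_B = 14 m/s east
Both move in the same direction; relative speed = |v_A - v_B|
|23 - 14| = |9|
= 9 m/s

9 m/s


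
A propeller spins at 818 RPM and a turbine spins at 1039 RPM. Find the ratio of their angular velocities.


Given: RPM_A = 818, RPM_B = 1039
omega = 2*pi*RPM/60, so omega_A/omega_B = RPM_A / RPM_B
omega_A/omega_B = 818 / 1039
omega_A/omega_B = 818/1039

818/1039


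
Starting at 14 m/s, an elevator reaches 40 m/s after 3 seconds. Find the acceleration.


Given: initial velocity v0 = 14 m/s, final velocity v = 40 m/s, time t = 3 s
Using a = (v - v0) / t
a = (40 - 14) / 3
a = 26 / 3
a = 26/3 m/s^2

26/3 m/s^2


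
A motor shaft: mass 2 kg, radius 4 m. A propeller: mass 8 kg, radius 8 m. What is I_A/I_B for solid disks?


Given: M1=2 kg, R1=4 m, M2=8 kg, R2=8 m
For a disk: I = (1/2)*M*R^2, so I_A/I_B = (M1*R1^2)/(M2*R2^2)
M1*R1^2 = 2*16 = 32
M2*R2^2 = 8*64 = 512
I_A/I_B = 32/512 = 1/16

1/16


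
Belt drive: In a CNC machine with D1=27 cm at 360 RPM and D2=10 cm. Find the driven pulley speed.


Given: D1 = 27 cm, w1 = 360 RPM, D2 = 10 cm
Using D1*w1 = D2*w2
w2 = D1*w1 / D2
w2 = 27*360 / 10
w2 = 9720 / 10
w2 = 972 RPM

972 RPM


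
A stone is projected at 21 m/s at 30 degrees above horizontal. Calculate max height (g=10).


Given: v0 = 21 m/s, theta = 30 deg, g = 10 m/s^2
sin^2(30) = 1/4
Using H = v0^2 * sin^2(theta) / (2*g)
H = 21^2 * 1/4 / (2*10)
H = 441 * 1/4 / 20
H = 441/4 / 20
H = 441/80 m

441/80 m


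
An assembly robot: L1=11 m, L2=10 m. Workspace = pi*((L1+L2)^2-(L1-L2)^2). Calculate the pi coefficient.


Given: L1 = 11, L2 = 10
(L1+L2)^2 = (21)^2 = 441
(L1-L2)^2 = (1)^2 = 1
Difference = 441 - 1 = 440
This equals 4*L1*L2 = 4*11*10 = 440
Workspace area = 440*pi

440


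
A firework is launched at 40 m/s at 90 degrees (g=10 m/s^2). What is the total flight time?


Given: v0 = 40 m/s, theta = 90 deg, g = 10 m/s^2
sin(90) = 1
Using T = 2*v0*sin(theta) / g
T = 2*40*1 / 10
T = 80 / 10
T = 8 s

8 s


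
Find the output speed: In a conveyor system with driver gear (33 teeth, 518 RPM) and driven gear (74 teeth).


Given: N1 = 33 teeth, w1 = 518 RPM, N2 = 74 teeth
Using N1*w1 = N2*w2
w2 = N1*w1 / N2
w2 = 33*518 / 74
w2 = 17094 / 74
w2 = 231 RPM

231 RPM


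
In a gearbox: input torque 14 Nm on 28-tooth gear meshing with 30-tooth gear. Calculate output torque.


Given: N1 = 28, N2 = 30, T1 = 14 Nm
Using T2/T1 = N2/N1
T2 = T1 * N2 / N1
T2 = 14 * 30 / 28
T2 = 420 / 28
T2 = 15 Nm

15 Nm


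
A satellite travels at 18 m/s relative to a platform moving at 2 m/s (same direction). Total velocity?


Given: object velocity = 18 m/s, platform velocity = 2 m/s (same direction)
Using classical velocity addition: v_total = v_object + v_platform
v_total = 18 + 2
v_total = 20 m/s

20 m/s


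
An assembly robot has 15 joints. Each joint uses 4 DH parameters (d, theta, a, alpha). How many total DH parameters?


Given: 15 joints, 4 DH parameters per joint (d, theta, a, alpha)
Total DH parameters = number_of_joints * 4
Total = 15 * 4
Total = 60

60


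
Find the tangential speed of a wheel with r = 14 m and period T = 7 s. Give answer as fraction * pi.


Given: radius r = 14 m, period T = 7 s
Using v = 2*pi*r / T
v = 2*pi*14 / 7
v = 28*pi / 7
v = 4*pi m/s

4*pi m/s


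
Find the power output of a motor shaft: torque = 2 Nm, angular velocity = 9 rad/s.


Given: tau = 2 Nm, omega = 9 rad/s
Using P = tau * omega
P = 2 * 9
P = 18 W

18 W


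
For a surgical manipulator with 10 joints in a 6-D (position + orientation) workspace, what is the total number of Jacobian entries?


Given: task space dimension = 6, joints = 10
Jacobian is a 6 x 10 matrix
Total entries = rows * columns
Total = 6 * 10
Total = 60

60


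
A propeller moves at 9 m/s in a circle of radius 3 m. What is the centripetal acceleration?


Given: v = 9 m/s, r = 3 m
Using a_c = v^2 / r
a_c = 9^2 / 3
a_c = 81 / 3
a_c = 27 m/s^2

27 m/s^2


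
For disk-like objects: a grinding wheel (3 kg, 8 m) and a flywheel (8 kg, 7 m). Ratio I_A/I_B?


Given: M1=3 kg, R1=8 m, M2=8 kg, R2=7 m
For a disk: I = (1/2)*M*R^2, so I_A/I_B = (M1*R1^2)/(M2*R2^2)
M1*R1^2 = 3*64 = 192
M2*R2^2 = 8*49 = 392
I_A/I_B = 192/392 = 24/49

24/49


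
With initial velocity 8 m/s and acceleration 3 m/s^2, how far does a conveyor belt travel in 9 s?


Given: v0 = 8 m/s, a = 3 m/s^2, t = 9 s
Using s = v0*t + (1/2)*a*t^2
s = 8*9 + (1/2)*3*9^2
s = 72 + (1/2)*243
s = 72 + 243/2
s = 387/2

387/2 m


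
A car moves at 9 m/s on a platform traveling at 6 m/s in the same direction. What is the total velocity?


Given: object velocity = 9 m/s, platform velocity = 6 m/s (same direction)
Using classical velocity addition: v_total = v_object + v_platform
v_total = 9 + 6
v_total = 15 m/s

15 m/s


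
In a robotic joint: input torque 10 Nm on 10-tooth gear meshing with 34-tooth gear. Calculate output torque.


Given: N1 = 10, N2 = 34, T1 = 10 Nm
Using T2/T1 = N2/N1
T2 = T1 * N2 / N1
T2 = 10 * 34 / 10
T2 = 340 / 10
T2 = 34 Nm

34 Nm


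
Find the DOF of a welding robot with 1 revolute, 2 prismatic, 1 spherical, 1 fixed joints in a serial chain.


Given: serial robot with 1 revolute, 2 prismatic, 1 spherical, 1 fixed joints
DOF contribution per joint type: revolute=1, prismatic=1, spherical=3, fixed=0
DOF = 1*1 + 2*1 + 1*3 + 1*0
DOF = 6

6


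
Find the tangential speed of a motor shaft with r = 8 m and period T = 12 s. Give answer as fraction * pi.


Given: radius r = 8 m, period T = 12 s
Using v = 2*pi*r / T
v = 2*pi*8 / 12
v = 16*pi / 12
v = 4/3*pi m/s

4/3*pi m/s


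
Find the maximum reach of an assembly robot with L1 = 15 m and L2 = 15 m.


Given: L1 = 15 m, L2 = 15 m
For a 2-link planar arm, max reach = L1 + L2 (fully extended)
Max reach = 15 + 15
Max reach = 30 m

30 m


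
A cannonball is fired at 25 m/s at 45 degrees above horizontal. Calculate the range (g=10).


Given: v0 = 25 m/s, theta = 45 deg, g = 10 m/s^2
sin(2*45) = sin(90) = 1
Using R = v0^2 * sin(2*theta) / g
R = 25^2 * 1 / 10
R = 625 / 10
R = 125/2 m

125/2 m


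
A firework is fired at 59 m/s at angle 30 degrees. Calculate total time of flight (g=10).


Given: v0 = 59 m/s, theta = 30 deg, g = 10 m/s^2
sin(30) = 1/2
Using T = 2*v0*sin(theta) / g
T = 2*59*1/2 / 10
T = 59 / 10
T = 59/10 s

59/10 s


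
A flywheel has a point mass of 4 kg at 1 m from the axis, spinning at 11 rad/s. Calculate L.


Given: m = 4 kg, r = 1 m, omega = 11 rad/s
For a point mass: I = m*r^2
I = 4*1^2 = 4*1 = 4
L = I*omega = 4*11
L = 44 kg*m^2/s

44 kg*m^2/s


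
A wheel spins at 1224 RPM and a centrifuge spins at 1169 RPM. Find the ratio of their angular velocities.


Given: RPM_A = 1224, RPM_B = 1169
omega = 2*pi*RPM/60, so omega_A/omega_B = RPM_A / RPM_B
omega_A/omega_B = 1224 / 1169
omega_A/omega_B = 1224/1169

1224/1169


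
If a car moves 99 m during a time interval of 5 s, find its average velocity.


Given: distance d = 99 m, time t = 5 s
Using v = d / t
v = 99 / 5
v = 99/5 m/s

99/5 m/s


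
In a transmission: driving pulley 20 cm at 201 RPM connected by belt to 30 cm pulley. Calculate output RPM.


Given: D1 = 20 cm, w1 = 201 RPM, D2 = 30 cm
Using D1*w1 = D2*w2
w2 = D1*w1 / D2
w2 = 20*201 / 30
w2 = 4020 / 30
w2 = 134 RPM

134 RPM


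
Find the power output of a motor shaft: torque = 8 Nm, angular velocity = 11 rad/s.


Given: tau = 8 Nm, omega = 11 rad/s
Using P = tau * omega
P = 8 * 11
P = 88 W

88 W


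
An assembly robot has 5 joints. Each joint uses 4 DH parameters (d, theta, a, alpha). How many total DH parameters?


Given: 5 joints, 4 DH parameters per joint (d, theta, a, alpha)
Total DH parameters = number_of_joints * 4
Total = 5 * 4
Total = 20

20


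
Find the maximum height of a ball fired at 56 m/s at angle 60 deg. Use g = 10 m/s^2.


Given: v0 = 56 m/s, theta = 60 deg, g = 10 m/s^2
sin^2(60) = 3/4
Using H = v0^2 * sin^2(theta) / (2*g)
H = 56^2 * 3/4 / (2*10)
H = 3136 * 3/4 / 20
H = 2352 / 20
H = 588/5 m

588/5 m


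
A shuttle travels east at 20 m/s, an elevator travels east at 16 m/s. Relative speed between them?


Given: v_A = 20 m/s east, v_B = 16 m/s east
Both move in the same direction; relative speed = |v_A - v_B|
|20 - 16| = |4|
= 4 m/s

4 m/s


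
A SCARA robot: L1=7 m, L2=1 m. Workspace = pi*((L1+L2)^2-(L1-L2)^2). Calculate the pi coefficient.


Given: L1 = 7, L2 = 1
(L1+L2)^2 = (8)^2 = 64
(L1-L2)^2 = (6)^2 = 36
Difference = 64 - 36 = 28
This equals 4*L1*L2 = 4*7*1 = 28
Workspace area = 28*pi

28


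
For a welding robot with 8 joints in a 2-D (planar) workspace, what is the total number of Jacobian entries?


Given: task space dimension = 2, joints = 8
Jacobian is a 2 x 8 matrix
Total entries = rows * columns
Total = 2 * 8
Total = 16

16


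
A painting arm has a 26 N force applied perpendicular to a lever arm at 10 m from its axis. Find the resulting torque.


Given: F = 26 N, r = 10 m, angle = 90 deg (perpendicular)
Using tau = F * r * sin(90)
sin(90) = 1
tau = 26 * 10 * 1
tau = 260 Nm

260 Nm


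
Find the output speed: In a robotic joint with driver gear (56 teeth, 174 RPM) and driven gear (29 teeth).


Given: N1 = 56 teeth, w1 = 174 RPM, N2 = 29 teeth
Using N1*w1 = N2*w2
w2 = N1*w1 / N2
w2 = 56*174 / 29
w2 = 9744 / 29
w2 = 336 RPM

336 RPM


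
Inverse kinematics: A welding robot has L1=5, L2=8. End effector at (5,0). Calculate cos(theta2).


Given: L1 = 5, L2 = 8, target (x, y) = (5, 0)
Using cos(theta2) = (x^2 + y^2 - L1^2 - L2^2) / (2*L1*L2)
x^2 + y^2 = 5^2 + 0 = 25
L1^2 + L2^2 = 25 + 64 = 89
Numerator = 25 - 89 = -64
Denominator = 2*5*8 = 80
cos(theta2) = -64/80 = -4/5

-4/5


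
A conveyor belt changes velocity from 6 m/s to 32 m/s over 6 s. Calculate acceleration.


Given: initial velocity v0 = 6 m/s, final velocity v = 32 m/s, time t = 6 s
Using a = (v - v0) / t
a = (32 - 6) / 6
a = 26 / 6
a = 13/3 m/s^2

13/3 m/s^2


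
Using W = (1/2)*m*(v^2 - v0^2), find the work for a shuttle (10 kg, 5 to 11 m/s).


Given: m = 10 kg, v0 = 5 m/s, v = 11 m/s
Using W = (1/2)*m*(v^2 - v0^2)
v^2 = 11^2 = 121
v0^2 = 5^2 = 25
v^2 - v0^2 = 121 - 25 = 96
W = (1/2)*10*96 = 480 J

480 J


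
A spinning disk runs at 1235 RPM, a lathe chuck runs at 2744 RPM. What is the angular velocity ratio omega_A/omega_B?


Given: RPM_A = 1235, RPM_B = 2744
omega = 2*pi*RPM/60, so omega_A/omega_B = RPM_A / RPM_B
omega_A/omega_B = 1235 / 2744
omega_A/omega_B = 1235/2744

1235/2744


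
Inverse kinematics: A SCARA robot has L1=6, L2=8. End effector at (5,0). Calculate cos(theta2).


Given: L1 = 6, L2 = 8, target (x, y) = (5, 0)
Using cos(theta2) = (x^2 + y^2 - L1^2 - L2^2) / (2*L1*L2)
x^2 + y^2 = 5^2 + 0 = 25
L1^2 + L2^2 = 36 + 64 = 100
Numerator = 25 - 100 = -75
Denominator = 2*6*8 = 96
cos(theta2) = -75/96 = -25/32

-25/32


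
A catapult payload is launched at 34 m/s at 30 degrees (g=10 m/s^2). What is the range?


Given: v0 = 34 m/s, theta = 30 deg, g = 10 m/s^2
sin(2*30) = sin(60) = sqrt(3)/2
Using R = v0^2 * sin(2*theta) / g
R = 34^2 * (sqrt(3)/2) / 10
R = 1156 * sqrt(3) / 20
R = 289/5*sqrt(3) m

289/5*sqrt(3) m


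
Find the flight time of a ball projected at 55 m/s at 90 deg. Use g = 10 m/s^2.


Given: v0 = 55 m/s, theta = 90 deg, g = 10 m/s^2
sin(90) = 1
Using T = 2*v0*sin(theta) / g
T = 2*55*1 / 10
T = 110 / 10
T = 11 s

11 s


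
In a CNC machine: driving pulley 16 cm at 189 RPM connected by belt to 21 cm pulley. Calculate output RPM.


Given: D1 = 16 cm, w1 = 189 RPM, D2 = 21 cm
Using D1*w1 = D2*w2
w2 = D1*w1 / D2
w2 = 16*189 / 21
w2 = 3024 / 21
w2 = 144 RPM

144 RPM


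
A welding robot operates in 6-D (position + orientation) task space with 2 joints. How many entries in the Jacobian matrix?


Given: task space dimension = 6, joints = 2
Jacobian is a 6 x 2 matrix
Total entries = rows * columns
Total = 6 * 2
Total = 12

12


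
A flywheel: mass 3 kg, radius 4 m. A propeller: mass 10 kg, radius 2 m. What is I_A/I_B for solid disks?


Given: M1=3 kg, R1=4 m, M2=10 kg, R2=2 m
For a disk: I = (1/2)*M*R^2, so I_A/I_B = (M1*R1^2)/(M2*R2^2)
M1*R1^2 = 3*16 = 48
M2*R2^2 = 10*4 = 40
I_A/I_B = 48/40 = 6/5

6/5


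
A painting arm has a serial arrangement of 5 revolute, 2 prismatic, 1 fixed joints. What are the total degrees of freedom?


Given: serial robot with 5 revolute, 2 prismatic, 1 fixed joints
DOF contribution per joint type: revolute=1, prismatic=1, spherical=3, fixed=0
DOF = 5*1 + 2*1 + 1*0
DOF = 7

7


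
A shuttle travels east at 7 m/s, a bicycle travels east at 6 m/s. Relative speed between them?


Given: v_A = 7 m/s east, v_B = 6 m/s east
Both move in the same direction; relative speed = |v_A - v_B|
|7 - 6| = |1|
= 1 m/s

1 m/s


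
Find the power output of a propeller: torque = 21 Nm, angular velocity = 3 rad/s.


Given: tau = 21 Nm, omega = 3 rad/s
Using P = tau * omega
P = 21 * 3
P = 63 W

63 W


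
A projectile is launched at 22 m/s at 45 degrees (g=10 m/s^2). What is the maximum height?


Given: v0 = 22 m/s, theta = 45 deg, g = 10 m/s^2
sin^2(45) = 1/2
Using H = v0^2 * sin^2(theta) / (2*g)
H = 22^2 * 1/2 / (2*10)
H = 484 * 1/2 / 20
H = 242 / 20
H = 121/10 m

121/10 m


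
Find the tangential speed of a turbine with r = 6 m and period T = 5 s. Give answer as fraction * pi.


Given: radius r = 6 m, period T = 5 s
Using v = 2*pi*r / T
v = 2*pi*6 / 5
v = 12*pi / 5
v = 12/5*pi m/s

12/5*pi m/s
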